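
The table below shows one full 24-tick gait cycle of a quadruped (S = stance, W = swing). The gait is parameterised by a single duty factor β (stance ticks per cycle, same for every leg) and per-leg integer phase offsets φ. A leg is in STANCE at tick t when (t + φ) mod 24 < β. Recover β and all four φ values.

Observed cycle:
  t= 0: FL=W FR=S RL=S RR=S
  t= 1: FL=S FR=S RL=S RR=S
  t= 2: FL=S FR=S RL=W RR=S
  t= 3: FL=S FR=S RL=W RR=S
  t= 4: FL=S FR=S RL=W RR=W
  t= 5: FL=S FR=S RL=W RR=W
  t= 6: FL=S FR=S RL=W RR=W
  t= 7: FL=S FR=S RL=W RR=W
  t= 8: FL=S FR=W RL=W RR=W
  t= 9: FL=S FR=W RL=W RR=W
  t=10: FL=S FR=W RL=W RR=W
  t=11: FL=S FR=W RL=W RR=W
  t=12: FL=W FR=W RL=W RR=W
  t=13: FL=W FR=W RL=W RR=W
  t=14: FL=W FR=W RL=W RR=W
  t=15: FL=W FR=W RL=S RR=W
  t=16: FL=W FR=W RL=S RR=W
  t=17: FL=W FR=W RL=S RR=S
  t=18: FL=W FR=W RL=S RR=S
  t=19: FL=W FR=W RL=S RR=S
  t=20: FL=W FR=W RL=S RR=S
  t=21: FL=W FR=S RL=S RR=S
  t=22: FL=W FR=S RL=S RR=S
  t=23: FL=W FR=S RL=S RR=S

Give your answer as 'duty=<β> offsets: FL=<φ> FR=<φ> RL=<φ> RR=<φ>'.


duty β = stance ticks per leg = 11
FL: stance ticks = 11; W→S at t=1 → φ=23
FR: stance ticks = 11; W→S at t=21 → φ=3
RL: stance ticks = 11; W→S at t=15 → φ=9
RR: stance ticks = 11; W→S at t=17 → φ=7

duty=11 offsets: FL=23 FR=3 RL=9 RR=7


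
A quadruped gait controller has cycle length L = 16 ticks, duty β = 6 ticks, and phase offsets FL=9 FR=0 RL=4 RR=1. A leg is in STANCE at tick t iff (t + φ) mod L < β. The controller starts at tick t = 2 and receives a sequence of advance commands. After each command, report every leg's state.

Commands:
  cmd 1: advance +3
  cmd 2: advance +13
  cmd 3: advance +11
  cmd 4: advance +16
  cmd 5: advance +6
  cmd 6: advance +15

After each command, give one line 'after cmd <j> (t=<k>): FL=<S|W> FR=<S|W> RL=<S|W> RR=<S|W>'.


start t=2: FL=W FR=S RL=W RR=S
cmd 1: advance +3 → t=5, phase=(14,5,9,6) → FL=W FR=S RL=W RR=W
cmd 2: advance +13 → t=18, phase=(11,2,6,3) → FL=W FR=S RL=W RR=S
cmd 3: advance +11 → t=29, phase=(6,13,1,14) → FL=W FR=W RL=S RR=W
cmd 4: advance +16 → t=45, phase=(6,13,1,14) → FL=W FR=W RL=S RR=W
cmd 5: advance +6 → t=51, phase=(12,3,7,4) → FL=W FR=S RL=W RR=S
cmd 6: advance +15 → t=66, phase=(11,2,6,3) → FL=W FR=S RL=W RR=S

after cmd 1 (t=5): FL=W FR=S RL=W RR=W
after cmd 2 (t=18): FL=W FR=S RL=W RR=S
after cmd 3 (t=29): FL=W FR=W RL=S RR=W
after cmd 4 (t=45): FL=W FR=W RL=S RR=W
after cmd 5 (t=51): FL=W FR=S RL=W RR=S
after cmd 6 (t=66): FL=W FR=S RL=W RR=S


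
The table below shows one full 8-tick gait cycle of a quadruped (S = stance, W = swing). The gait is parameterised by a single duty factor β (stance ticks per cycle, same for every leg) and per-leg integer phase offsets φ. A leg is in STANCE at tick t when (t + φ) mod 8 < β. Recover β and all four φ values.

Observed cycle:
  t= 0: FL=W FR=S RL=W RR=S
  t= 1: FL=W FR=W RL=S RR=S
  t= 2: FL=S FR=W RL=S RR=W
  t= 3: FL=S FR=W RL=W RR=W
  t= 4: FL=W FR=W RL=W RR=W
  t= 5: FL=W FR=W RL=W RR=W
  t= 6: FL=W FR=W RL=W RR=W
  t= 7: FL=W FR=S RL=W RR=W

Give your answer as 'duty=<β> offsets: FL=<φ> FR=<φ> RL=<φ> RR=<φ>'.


duty=2 offsets: FL=6 FR=1 RL=7 RR=0

duty β = stance ticks per leg = 2
FL: stance ticks = 2; W→S at t=2 → φ=6
FR: stance ticks = 2; W→S at t=7 → φ=1
RL: stance ticks = 2; W→S at t=1 → φ=7
RR: stance ticks = 2; W→S at t=0 → φ=0


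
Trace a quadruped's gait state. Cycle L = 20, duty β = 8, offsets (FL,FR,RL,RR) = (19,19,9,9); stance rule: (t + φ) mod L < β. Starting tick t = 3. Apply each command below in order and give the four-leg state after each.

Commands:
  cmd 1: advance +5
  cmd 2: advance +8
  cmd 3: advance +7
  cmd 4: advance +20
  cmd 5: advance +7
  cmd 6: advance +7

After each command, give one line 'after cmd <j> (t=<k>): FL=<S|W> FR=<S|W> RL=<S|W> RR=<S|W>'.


start t=3: FL=S FR=S RL=W RR=W
cmd 1: advance +5 → t=8, phase=(7,7,17,17) → FL=S FR=S RL=W RR=W
cmd 2: advance +8 → t=16, phase=(15,15,5,5) → FL=W FR=W RL=S RR=S
cmd 3: advance +7 → t=23, phase=(2,2,12,12) → FL=S FR=S RL=W RR=W
cmd 4: advance +20 → t=43, phase=(2,2,12,12) → FL=S FR=S RL=W RR=W
cmd 5: advance +7 → t=50, phase=(9,9,19,19) → FL=W FR=W RL=W RR=W
cmd 6: advance +7 → t=57, phase=(16,16,6,6) → FL=W FR=W RL=S RR=S

after cmd 1 (t=8): FL=S FR=S RL=W RR=W
after cmd 2 (t=16): FL=W FR=W RL=S RR=S
after cmd 3 (t=23): FL=S FR=S RL=W RR=W
after cmd 4 (t=43): FL=S FR=S RL=W RR=W
after cmd 5 (t=50): FL=W FR=W RL=W RR=W
after cmd 6 (t=57): FL=W FR=W RL=S RR=S


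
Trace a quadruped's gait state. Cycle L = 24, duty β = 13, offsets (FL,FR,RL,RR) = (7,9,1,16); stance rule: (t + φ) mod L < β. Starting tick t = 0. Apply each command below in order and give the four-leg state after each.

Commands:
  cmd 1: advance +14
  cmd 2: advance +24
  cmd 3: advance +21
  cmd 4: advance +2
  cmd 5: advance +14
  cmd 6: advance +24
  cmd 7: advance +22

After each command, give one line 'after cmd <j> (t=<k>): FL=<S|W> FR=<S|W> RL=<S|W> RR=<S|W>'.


start t=0: FL=S FR=S RL=S RR=W
cmd 1: advance +14 → t=14, phase=(21,23,15,6) → FL=W FR=W RL=W RR=S
cmd 2: advance +24 → t=38, phase=(21,23,15,6) → FL=W FR=W RL=W RR=S
cmd 3: advance +21 → t=59, phase=(18,20,12,3) → FL=W FR=W RL=S RR=S
cmd 4: advance +2 → t=61, phase=(20,22,14,5) → FL=W FR=W RL=W RR=S
cmd 5: advance +14 → t=75, phase=(10,12,4,19) → FL=S FR=S RL=S RR=W
cmd 6: advance +24 → t=99, phase=(10,12,4,19) → FL=S FR=S RL=S RR=W
cmd 7: advance +22 → t=121, phase=(8,10,2,17) → FL=S FR=S RL=S RR=W

after cmd 1 (t=14): FL=W FR=W RL=W RR=S
after cmd 2 (t=38): FL=W FR=W RL=W RR=S
after cmd 3 (t=59): FL=W FR=W RL=S RR=S
after cmd 4 (t=61): FL=W FR=W RL=W RR=S
after cmd 5 (t=75): FL=S FR=S RL=S RR=W
after cmd 6 (t=99): FL=S FR=S RL=S RR=W
after cmd 7 (t=121): FL=S FR=S RL=S RR=W


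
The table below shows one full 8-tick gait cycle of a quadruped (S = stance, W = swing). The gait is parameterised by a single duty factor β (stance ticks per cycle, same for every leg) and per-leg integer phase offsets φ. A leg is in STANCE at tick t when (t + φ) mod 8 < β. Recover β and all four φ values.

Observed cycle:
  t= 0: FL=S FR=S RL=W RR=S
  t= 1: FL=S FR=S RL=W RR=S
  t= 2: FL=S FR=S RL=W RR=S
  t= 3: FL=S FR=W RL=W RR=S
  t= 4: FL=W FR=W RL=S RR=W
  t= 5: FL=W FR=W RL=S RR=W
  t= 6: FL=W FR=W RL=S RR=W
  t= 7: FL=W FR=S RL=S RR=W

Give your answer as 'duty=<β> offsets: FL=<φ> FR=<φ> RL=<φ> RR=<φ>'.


duty β = stance ticks per leg = 4
FL: stance ticks = 4; W→S at t=0 → φ=0
FR: stance ticks = 4; W→S at t=7 → φ=1
RL: stance ticks = 4; W→S at t=4 → φ=4
RR: stance ticks = 4; W→S at t=0 → φ=0

duty=4 offsets: FL=0 FR=1 RL=4 RR=0


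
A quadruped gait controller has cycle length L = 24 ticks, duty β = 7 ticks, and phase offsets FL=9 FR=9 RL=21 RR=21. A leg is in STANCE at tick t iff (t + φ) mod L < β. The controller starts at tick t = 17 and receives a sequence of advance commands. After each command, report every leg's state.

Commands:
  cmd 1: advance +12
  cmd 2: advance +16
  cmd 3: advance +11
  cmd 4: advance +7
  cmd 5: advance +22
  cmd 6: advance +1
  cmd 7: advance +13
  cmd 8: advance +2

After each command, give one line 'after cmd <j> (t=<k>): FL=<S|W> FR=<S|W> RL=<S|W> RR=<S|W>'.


start t=17: FL=S FR=S RL=W RR=W
cmd 1: advance +12 → t=29, phase=(14,14,2,2) → FL=W FR=W RL=S RR=S
cmd 2: advance +16 → t=45, phase=(6,6,18,18) → FL=S FR=S RL=W RR=W
cmd 3: advance +11 → t=56, phase=(17,17,5,5) → FL=W FR=W RL=S RR=S
cmd 4: advance +7 → t=63, phase=(0,0,12,12) → FL=S FR=S RL=W RR=W
cmd 5: advance +22 → t=85, phase=(22,22,10,10) → FL=W FR=W RL=W RR=W
cmd 6: advance +1 → t=86, phase=(23,23,11,11) → FL=W FR=W RL=W RR=W
cmd 7: advance +13 → t=99, phase=(12,12,0,0) → FL=W FR=W RL=S RR=S
cmd 8: advance +2 → t=101, phase=(14,14,2,2) → FL=W FR=W RL=S RR=S

after cmd 1 (t=29): FL=W FR=W RL=S RR=S
after cmd 2 (t=45): FL=S FR=S RL=W RR=W
after cmd 3 (t=56): FL=W FR=W RL=S RR=S
after cmd 4 (t=63): FL=S FR=S RL=W RR=W
after cmd 5 (t=85): FL=W FR=W RL=W RR=W
after cmd 6 (t=86): FL=W FR=W RL=W RR=W
after cmd 7 (t=99): FL=W FR=W RL=S RR=S
after cmd 8 (t=101): FL=W FR=W RL=S RR=S


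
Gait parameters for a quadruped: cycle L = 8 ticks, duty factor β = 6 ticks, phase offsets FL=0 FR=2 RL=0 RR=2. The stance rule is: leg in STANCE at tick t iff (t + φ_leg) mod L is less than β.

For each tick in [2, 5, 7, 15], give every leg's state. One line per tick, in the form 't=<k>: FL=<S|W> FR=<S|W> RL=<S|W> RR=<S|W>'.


t=2: phase=(2,4,2,4) vs β=6 → FL=S FR=S RL=S RR=S
t=5: phase=(5,7,5,7) vs β=6 → FL=S FR=W RL=S RR=W
t=7: phase=(7,1,7,1) vs β=6 → FL=W FR=S RL=W RR=S
t=15: phase=(7,1,7,1) vs β=6 → FL=W FR=S RL=W RR=S

t=2: FL=S FR=S RL=S RR=S
t=5: FL=S FR=W RL=S RR=W
t=7: FL=W FR=S RL=W RR=S
t=15: FL=W FR=S RL=W RR=S


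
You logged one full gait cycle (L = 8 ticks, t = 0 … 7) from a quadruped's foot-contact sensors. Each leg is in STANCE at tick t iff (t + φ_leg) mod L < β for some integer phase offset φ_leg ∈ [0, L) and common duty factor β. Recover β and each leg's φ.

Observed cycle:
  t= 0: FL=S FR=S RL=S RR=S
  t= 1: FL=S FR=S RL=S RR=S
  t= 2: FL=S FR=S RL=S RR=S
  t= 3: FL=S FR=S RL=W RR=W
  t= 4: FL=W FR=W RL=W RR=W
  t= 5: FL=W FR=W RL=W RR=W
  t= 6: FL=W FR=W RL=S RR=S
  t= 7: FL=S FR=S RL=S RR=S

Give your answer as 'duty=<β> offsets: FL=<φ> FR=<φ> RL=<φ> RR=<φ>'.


duty=5 offsets: FL=1 FR=1 RL=2 RR=2

duty β = stance ticks per leg = 5
FL: stance ticks = 5; W→S at t=7 → φ=1
FR: stance ticks = 5; W→S at t=7 → φ=1
RL: stance ticks = 5; W→S at t=6 → φ=2
RR: stance ticks = 5; W→S at t=6 → φ=2


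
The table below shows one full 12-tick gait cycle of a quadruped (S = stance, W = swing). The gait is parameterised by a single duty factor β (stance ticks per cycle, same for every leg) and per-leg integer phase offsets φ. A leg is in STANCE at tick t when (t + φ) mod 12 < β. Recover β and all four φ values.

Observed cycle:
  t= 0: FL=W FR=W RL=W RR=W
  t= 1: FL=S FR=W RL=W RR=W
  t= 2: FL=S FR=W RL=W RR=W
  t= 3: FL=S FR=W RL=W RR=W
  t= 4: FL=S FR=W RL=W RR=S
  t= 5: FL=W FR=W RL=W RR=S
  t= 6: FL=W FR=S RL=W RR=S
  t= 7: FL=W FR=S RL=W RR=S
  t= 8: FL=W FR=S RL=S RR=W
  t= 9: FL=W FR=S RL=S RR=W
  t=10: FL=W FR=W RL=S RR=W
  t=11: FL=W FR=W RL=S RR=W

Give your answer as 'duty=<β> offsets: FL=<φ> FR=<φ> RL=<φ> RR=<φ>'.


duty β = stance ticks per leg = 4
FL: stance ticks = 4; W→S at t=1 → φ=11
FR: stance ticks = 4; W→S at t=6 → φ=6
RL: stance ticks = 4; W→S at t=8 → φ=4
RR: stance ticks = 4; W→S at t=4 → φ=8

duty=4 offsets: FL=11 FR=6 RL=4 RR=8


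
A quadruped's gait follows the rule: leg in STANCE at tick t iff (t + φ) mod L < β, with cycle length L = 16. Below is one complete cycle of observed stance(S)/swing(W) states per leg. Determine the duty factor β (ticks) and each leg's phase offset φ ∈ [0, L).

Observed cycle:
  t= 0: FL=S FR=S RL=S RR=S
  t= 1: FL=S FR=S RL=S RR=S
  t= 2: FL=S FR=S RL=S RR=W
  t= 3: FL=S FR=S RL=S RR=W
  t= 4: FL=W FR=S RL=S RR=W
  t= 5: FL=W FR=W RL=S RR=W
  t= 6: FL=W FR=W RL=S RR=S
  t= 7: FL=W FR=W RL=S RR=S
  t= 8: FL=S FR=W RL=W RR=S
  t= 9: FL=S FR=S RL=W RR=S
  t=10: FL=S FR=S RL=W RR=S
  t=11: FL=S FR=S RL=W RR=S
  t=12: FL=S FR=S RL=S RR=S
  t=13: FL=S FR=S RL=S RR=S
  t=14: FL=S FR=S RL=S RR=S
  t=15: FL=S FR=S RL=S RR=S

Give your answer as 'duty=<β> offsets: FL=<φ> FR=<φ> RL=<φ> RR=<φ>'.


duty β = stance ticks per leg = 12
FL: stance ticks = 12; W→S at t=8 → φ=8
FR: stance ticks = 12; W→S at t=9 → φ=7
RL: stance ticks = 12; W→S at t=12 → φ=4
RR: stance ticks = 12; W→S at t=6 → φ=10

duty=12 offsets: FL=8 FR=7 RL=4 RR=10


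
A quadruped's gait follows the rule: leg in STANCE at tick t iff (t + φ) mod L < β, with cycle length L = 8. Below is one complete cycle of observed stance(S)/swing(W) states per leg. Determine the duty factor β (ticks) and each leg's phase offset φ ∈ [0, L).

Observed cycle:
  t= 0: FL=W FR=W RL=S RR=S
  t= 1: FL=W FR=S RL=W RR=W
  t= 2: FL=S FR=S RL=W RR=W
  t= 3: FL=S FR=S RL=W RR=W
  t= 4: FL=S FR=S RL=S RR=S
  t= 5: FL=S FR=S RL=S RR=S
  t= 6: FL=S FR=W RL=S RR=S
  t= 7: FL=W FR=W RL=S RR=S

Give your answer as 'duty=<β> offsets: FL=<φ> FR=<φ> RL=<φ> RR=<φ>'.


duty=5 offsets: FL=6 FR=7 RL=4 RR=4

duty β = stance ticks per leg = 5
FL: stance ticks = 5; W→S at t=2 → φ=6
FR: stance ticks = 5; W→S at t=1 → φ=7
RL: stance ticks = 5; W→S at t=4 → φ=4
RR: stance ticks = 5; W→S at t=4 → φ=4


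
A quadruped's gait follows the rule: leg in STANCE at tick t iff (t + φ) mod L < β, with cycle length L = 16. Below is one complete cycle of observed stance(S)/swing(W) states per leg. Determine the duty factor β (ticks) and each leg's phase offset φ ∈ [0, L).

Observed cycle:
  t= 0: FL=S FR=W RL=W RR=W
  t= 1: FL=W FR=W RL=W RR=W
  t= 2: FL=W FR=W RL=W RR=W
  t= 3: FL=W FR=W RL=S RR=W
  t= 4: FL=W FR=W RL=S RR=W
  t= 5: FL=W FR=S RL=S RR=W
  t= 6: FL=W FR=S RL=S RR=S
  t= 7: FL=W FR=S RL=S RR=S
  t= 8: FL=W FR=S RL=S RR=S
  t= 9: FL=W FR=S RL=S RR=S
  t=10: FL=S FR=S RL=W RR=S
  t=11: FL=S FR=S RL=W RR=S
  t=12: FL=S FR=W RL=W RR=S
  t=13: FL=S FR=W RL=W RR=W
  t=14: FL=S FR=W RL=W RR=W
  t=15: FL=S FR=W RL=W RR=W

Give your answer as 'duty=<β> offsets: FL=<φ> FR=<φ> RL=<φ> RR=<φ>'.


duty=7 offsets: FL=6 FR=11 RL=13 RR=10

duty β = stance ticks per leg = 7
FL: stance ticks = 7; W→S at t=10 → φ=6
FR: stance ticks = 7; W→S at t=5 → φ=11
RL: stance ticks = 7; W→S at t=3 → φ=13
RR: stance ticks = 7; W→S at t=6 → φ=10


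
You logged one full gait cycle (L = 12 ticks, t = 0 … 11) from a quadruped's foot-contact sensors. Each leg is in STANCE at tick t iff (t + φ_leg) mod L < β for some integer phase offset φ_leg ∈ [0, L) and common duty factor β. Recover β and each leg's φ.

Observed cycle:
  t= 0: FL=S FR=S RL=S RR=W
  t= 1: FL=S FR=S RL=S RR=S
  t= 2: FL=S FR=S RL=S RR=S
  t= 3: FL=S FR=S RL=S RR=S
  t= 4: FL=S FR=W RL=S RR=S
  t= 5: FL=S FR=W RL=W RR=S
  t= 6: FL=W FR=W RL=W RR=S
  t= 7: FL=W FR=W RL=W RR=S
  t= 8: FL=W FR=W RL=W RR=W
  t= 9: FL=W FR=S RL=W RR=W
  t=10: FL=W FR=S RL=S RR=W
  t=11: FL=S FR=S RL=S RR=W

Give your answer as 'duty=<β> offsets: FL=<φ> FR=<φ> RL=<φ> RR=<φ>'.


duty β = stance ticks per leg = 7
FL: stance ticks = 7; W→S at t=11 → φ=1
FR: stance ticks = 7; W→S at t=9 → φ=3
RL: stance ticks = 7; W→S at t=10 → φ=2
RR: stance ticks = 7; W→S at t=1 → φ=11

duty=7 offsets: FL=1 FR=3 RL=2 RR=11


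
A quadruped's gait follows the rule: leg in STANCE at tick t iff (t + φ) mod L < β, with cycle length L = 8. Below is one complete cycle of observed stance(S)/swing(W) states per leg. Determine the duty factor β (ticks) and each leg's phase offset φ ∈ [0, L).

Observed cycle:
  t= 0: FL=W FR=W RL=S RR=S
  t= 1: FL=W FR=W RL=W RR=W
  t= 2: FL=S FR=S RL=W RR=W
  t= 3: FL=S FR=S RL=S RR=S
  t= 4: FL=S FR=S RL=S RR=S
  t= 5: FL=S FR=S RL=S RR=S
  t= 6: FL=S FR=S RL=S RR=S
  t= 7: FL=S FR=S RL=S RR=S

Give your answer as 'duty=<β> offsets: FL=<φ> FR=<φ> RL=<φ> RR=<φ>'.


duty β = stance ticks per leg = 6
FL: stance ticks = 6; W→S at t=2 → φ=6
FR: stance ticks = 6; W→S at t=2 → φ=6
RL: stance ticks = 6; W→S at t=3 → φ=5
RR: stance ticks = 6; W→S at t=3 → φ=5

duty=6 offsets: FL=6 FR=6 RL=5 RR=5


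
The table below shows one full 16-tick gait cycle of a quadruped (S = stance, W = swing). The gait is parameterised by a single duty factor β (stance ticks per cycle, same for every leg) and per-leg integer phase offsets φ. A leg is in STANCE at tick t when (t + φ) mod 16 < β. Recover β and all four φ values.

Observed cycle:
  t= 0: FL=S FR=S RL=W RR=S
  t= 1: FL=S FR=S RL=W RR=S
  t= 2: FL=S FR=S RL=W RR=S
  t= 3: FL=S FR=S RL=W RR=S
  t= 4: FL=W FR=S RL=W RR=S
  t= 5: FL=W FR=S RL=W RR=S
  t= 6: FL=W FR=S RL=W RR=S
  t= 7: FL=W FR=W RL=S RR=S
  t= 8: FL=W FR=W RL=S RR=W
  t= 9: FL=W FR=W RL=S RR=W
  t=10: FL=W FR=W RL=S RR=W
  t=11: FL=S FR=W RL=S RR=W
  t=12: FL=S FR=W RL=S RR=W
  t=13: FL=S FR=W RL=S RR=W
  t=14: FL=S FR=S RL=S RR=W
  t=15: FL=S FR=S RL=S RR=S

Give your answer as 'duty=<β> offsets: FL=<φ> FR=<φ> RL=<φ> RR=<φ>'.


duty β = stance ticks per leg = 9
FL: stance ticks = 9; W→S at t=11 → φ=5
FR: stance ticks = 9; W→S at t=14 → φ=2
RL: stance ticks = 9; W→S at t=7 → φ=9
RR: stance ticks = 9; W→S at t=15 → φ=1

duty=9 offsets: FL=5 FR=2 RL=9 RR=1


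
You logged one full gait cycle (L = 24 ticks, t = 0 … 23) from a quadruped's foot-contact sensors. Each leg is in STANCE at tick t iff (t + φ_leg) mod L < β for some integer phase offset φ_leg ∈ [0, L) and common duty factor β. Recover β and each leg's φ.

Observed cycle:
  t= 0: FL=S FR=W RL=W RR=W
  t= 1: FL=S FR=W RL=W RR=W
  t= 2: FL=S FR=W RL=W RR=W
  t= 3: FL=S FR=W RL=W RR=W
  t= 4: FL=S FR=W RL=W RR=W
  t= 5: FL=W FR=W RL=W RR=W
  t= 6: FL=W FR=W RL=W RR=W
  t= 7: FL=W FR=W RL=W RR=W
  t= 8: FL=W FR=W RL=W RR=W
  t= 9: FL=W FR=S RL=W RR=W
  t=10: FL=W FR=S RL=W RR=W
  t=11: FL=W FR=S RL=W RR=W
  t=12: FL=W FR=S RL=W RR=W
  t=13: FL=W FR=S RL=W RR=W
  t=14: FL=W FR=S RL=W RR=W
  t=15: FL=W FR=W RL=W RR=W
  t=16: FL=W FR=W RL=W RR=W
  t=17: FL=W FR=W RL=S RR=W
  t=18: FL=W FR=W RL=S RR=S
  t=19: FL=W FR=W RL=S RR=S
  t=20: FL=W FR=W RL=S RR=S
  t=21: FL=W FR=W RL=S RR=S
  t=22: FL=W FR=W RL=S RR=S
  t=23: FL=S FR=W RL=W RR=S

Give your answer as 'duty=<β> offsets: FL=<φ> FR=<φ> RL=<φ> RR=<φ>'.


duty=6 offsets: FL=1 FR=15 RL=7 RR=6

duty β = stance ticks per leg = 6
FL: stance ticks = 6; W→S at t=23 → φ=1
FR: stance ticks = 6; W→S at t=9 → φ=15
RL: stance ticks = 6; W→S at t=17 → φ=7
RR: stance ticks = 6; W→S at t=18 → φ=6


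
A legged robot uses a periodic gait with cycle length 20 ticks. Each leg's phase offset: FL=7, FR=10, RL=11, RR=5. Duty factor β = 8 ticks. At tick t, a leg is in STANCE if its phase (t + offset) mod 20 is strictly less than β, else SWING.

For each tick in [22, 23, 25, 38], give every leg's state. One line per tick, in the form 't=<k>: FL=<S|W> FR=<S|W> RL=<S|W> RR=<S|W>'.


t=22: phase=(9,12,13,7) vs β=8 → FL=W FR=W RL=W RR=S
t=23: phase=(10,13,14,8) vs β=8 → FL=W FR=W RL=W RR=W
t=25: phase=(12,15,16,10) vs β=8 → FL=W FR=W RL=W RR=W
t=38: phase=(5,8,9,3) vs β=8 → FL=S FR=W RL=W RR=S

t=22: FL=W FR=W RL=W RR=S
t=23: FL=W FR=W RL=W RR=W
t=25: FL=W FR=W RL=W RR=W
t=38: FL=S FR=W RL=W RR=S


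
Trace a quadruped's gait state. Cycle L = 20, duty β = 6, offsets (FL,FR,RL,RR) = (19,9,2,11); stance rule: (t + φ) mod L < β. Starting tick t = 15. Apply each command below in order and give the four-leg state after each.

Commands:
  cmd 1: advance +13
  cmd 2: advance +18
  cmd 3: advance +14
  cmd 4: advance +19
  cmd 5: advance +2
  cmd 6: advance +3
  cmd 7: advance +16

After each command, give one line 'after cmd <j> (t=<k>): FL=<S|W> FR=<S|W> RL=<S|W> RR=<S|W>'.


after cmd 1 (t=28): FL=W FR=W RL=W RR=W
after cmd 2 (t=46): FL=S FR=W RL=W RR=W
after cmd 3 (t=60): FL=W FR=W RL=S RR=W
after cmd 4 (t=79): FL=W FR=W RL=S RR=W
after cmd 5 (t=81): FL=S FR=W RL=S RR=W
after cmd 6 (t=84): FL=S FR=W RL=W RR=W
after cmd 7 (t=100): FL=W FR=W RL=S RR=W

start t=15: FL=W FR=S RL=W RR=W
cmd 1: advance +13 → t=28, phase=(7,17,10,19) → FL=W FR=W RL=W RR=W
cmd 2: advance +18 → t=46, phase=(5,15,8,17) → FL=S FR=W RL=W RR=W
cmd 3: advance +14 → t=60, phase=(19,9,2,11) → FL=W FR=W RL=S RR=W
cmd 4: advance +19 → t=79, phase=(18,8,1,10) → FL=W FR=W RL=S RR=W
cmd 5: advance +2 → t=81, phase=(0,10,3,12) → FL=S FR=W RL=S RR=W
cmd 6: advance +3 → t=84, phase=(3,13,6,15) → FL=S FR=W RL=W RR=W
cmd 7: advance +16 → t=100, phase=(19,9,2,11) → FL=W FR=W RL=S RR=W


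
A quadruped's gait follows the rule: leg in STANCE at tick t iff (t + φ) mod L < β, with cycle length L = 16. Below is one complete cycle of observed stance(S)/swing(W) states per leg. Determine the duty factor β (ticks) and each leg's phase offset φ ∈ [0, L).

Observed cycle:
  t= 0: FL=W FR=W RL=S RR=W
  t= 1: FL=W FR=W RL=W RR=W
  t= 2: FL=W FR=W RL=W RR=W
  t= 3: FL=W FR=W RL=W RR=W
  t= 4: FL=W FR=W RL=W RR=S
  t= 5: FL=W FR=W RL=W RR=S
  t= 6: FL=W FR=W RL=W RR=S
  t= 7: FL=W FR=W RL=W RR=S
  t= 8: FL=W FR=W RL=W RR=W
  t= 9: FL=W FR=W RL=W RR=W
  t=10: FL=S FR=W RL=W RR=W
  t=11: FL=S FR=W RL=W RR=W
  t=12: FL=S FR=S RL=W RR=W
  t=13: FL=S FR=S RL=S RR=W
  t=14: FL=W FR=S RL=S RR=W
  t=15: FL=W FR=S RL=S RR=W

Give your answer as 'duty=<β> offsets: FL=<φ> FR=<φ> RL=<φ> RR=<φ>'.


duty=4 offsets: FL=6 FR=4 RL=3 RR=12

duty β = stance ticks per leg = 4
FL: stance ticks = 4; W→S at t=10 → φ=6
FR: stance ticks = 4; W→S at t=12 → φ=4
RL: stance ticks = 4; W→S at t=13 → φ=3
RR: stance ticks = 4; W→S at t=4 → φ=12


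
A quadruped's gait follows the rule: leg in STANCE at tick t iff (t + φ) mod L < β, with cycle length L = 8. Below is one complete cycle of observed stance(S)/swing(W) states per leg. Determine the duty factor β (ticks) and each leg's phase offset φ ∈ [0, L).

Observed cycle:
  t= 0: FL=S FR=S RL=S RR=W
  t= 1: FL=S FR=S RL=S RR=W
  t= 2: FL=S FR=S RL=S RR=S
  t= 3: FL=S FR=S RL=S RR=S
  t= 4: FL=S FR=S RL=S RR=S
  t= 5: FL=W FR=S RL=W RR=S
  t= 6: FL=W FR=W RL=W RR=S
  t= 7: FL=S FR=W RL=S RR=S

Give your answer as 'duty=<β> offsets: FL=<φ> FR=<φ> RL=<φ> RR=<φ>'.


duty=6 offsets: FL=1 FR=0 RL=1 RR=6

duty β = stance ticks per leg = 6
FL: stance ticks = 6; W→S at t=7 → φ=1
FR: stance ticks = 6; W→S at t=0 → φ=0
RL: stance ticks = 6; W→S at t=7 → φ=1
RR: stance ticks = 6; W→S at t=2 → φ=6


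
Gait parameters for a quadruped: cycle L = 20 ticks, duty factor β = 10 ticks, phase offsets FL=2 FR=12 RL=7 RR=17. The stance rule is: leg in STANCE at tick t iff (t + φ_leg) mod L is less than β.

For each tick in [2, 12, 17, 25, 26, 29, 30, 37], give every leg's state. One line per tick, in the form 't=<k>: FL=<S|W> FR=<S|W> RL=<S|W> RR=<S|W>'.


t=2: phase=(4,14,9,19) vs β=10 → FL=S FR=W RL=S RR=W
t=12: phase=(14,4,19,9) vs β=10 → FL=W FR=S RL=W RR=S
t=17: phase=(19,9,4,14) vs β=10 → FL=W FR=S RL=S RR=W
t=25: phase=(7,17,12,2) vs β=10 → FL=S FR=W RL=W RR=S
t=26: phase=(8,18,13,3) vs β=10 → FL=S FR=W RL=W RR=S
t=29: phase=(11,1,16,6) vs β=10 → FL=W FR=S RL=W RR=S
t=30: phase=(12,2,17,7) vs β=10 → FL=W FR=S RL=W RR=S
t=37: phase=(19,9,4,14) vs β=10 → FL=W FR=S RL=S RR=W

t=2: FL=S FR=W RL=S RR=W
t=12: FL=W FR=S RL=W RR=S
t=17: FL=W FR=S RL=S RR=W
t=25: FL=S FR=W RL=W RR=S
t=26: FL=S FR=W RL=W RR=S
t=29: FL=W FR=S RL=W RR=S
t=30: FL=W FR=S RL=W RR=S
t=37: FL=W FR=S RL=S RR=W


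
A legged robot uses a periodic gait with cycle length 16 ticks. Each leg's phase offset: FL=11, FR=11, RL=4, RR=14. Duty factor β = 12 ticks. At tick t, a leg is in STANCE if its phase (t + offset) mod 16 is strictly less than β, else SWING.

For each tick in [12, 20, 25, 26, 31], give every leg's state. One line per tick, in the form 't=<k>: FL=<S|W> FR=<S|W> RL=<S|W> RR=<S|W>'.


t=12: FL=S FR=S RL=S RR=S
t=20: FL=W FR=W RL=S RR=S
t=25: FL=S FR=S RL=W RR=S
t=26: FL=S FR=S RL=W RR=S
t=31: FL=S FR=S RL=S RR=W

t=12: phase=(7,7,0,10) vs β=12 → FL=S FR=S RL=S RR=S
t=20: phase=(15,15,8,2) vs β=12 → FL=W FR=W RL=S RR=S
t=25: phase=(4,4,13,7) vs β=12 → FL=S FR=S RL=W RR=S
t=26: phase=(5,5,14,8) vs β=12 → FL=S FR=S RL=W RR=S
t=31: phase=(10,10,3,13) vs β=12 → FL=S FR=S RL=S RR=W


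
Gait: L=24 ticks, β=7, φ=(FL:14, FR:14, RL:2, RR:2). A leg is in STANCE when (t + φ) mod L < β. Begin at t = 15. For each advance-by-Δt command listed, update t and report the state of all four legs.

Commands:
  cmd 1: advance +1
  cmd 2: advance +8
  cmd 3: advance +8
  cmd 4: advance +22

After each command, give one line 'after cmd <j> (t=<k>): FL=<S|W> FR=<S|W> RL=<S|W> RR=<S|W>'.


start t=15: FL=S FR=S RL=W RR=W
cmd 1: advance +1 → t=16, phase=(6,6,18,18) → FL=S FR=S RL=W RR=W
cmd 2: advance +8 → t=24, phase=(14,14,2,2) → FL=W FR=W RL=S RR=S
cmd 3: advance +8 → t=32, phase=(22,22,10,10) → FL=W FR=W RL=W RR=W
cmd 4: advance +22 → t=54, phase=(20,20,8,8) → FL=W FR=W RL=W RR=W

after cmd 1 (t=16): FL=S FR=S RL=W RR=W
after cmd 2 (t=24): FL=W FR=W RL=S RR=S
after cmd 3 (t=32): FL=W FR=W RL=W RR=W
after cmd 4 (t=54): FL=W FR=W RL=W RR=W


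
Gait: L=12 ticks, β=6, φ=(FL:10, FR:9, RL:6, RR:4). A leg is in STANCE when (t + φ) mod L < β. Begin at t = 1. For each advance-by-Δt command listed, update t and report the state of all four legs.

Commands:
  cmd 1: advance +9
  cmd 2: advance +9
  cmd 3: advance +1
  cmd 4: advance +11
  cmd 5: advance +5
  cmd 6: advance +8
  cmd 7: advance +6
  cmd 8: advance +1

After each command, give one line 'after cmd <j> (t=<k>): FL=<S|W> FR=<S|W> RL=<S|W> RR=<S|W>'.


after cmd 1 (t=10): FL=W FR=W RL=S RR=S
after cmd 2 (t=19): FL=S FR=S RL=S RR=W
after cmd 3 (t=20): FL=W FR=S RL=S RR=S
after cmd 4 (t=31): FL=S FR=S RL=S RR=W
after cmd 5 (t=36): FL=W FR=W RL=W RR=S
after cmd 6 (t=44): FL=W FR=S RL=S RR=S
after cmd 7 (t=50): FL=S FR=W RL=W RR=W
after cmd 8 (t=51): FL=S FR=S RL=W RR=W

start t=1: FL=W FR=W RL=W RR=S
cmd 1: advance +9 → t=10, phase=(8,7,4,2) → FL=W FR=W RL=S RR=S
cmd 2: advance +9 → t=19, phase=(5,4,1,11) → FL=S FR=S RL=S RR=W
cmd 3: advance +1 → t=20, phase=(6,5,2,0) → FL=W FR=S RL=S RR=S
cmd 4: advance +11 → t=31, phase=(5,4,1,11) → FL=S FR=S RL=S RR=W
cmd 5: advance +5 → t=36, phase=(10,9,6,4) → FL=W FR=W RL=W RR=S
cmd 6: advance +8 → t=44, phase=(6,5,2,0) → FL=W FR=S RL=S RR=S
cmd 7: advance +6 → t=50, phase=(0,11,8,6) → FL=S FR=W RL=W RR=W
cmd 8: advance +1 → t=51, phase=(1,0,9,7) → FL=S FR=S RL=W RR=W


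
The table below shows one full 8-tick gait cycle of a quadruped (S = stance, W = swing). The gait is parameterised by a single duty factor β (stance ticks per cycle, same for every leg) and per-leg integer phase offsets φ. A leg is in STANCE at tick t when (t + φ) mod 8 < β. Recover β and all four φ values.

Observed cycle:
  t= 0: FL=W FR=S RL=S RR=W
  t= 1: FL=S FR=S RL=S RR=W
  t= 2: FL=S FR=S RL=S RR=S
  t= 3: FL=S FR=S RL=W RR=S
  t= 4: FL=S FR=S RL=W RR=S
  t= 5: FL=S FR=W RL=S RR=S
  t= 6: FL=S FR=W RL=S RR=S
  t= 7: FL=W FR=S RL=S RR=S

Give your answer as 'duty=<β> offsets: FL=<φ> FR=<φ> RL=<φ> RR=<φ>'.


duty β = stance ticks per leg = 6
FL: stance ticks = 6; W→S at t=1 → φ=7
FR: stance ticks = 6; W→S at t=7 → φ=1
RL: stance ticks = 6; W→S at t=5 → φ=3
RR: stance ticks = 6; W→S at t=2 → φ=6

duty=6 offsets: FL=7 FR=1 RL=3 RR=6


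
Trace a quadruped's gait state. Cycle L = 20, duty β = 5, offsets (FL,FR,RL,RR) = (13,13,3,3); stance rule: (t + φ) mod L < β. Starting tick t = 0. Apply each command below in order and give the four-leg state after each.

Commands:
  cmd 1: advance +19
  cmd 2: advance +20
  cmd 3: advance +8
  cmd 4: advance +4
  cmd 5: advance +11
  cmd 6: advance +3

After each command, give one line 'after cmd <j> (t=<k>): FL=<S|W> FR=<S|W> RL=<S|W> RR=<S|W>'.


start t=0: FL=W FR=W RL=S RR=S
cmd 1: advance +19 → t=19, phase=(12,12,2,2) → FL=W FR=W RL=S RR=S
cmd 2: advance +20 → t=39, phase=(12,12,2,2) → FL=W FR=W RL=S RR=S
cmd 3: advance +8 → t=47, phase=(0,0,10,10) → FL=S FR=S RL=W RR=W
cmd 4: advance +4 → t=51, phase=(4,4,14,14) → FL=S FR=S RL=W RR=W
cmd 5: advance +11 → t=62, phase=(15,15,5,5) → FL=W FR=W RL=W RR=W
cmd 6: advance +3 → t=65, phase=(18,18,8,8) → FL=W FR=W RL=W RR=W

after cmd 1 (t=19): FL=W FR=W RL=S RR=S
after cmd 2 (t=39): FL=W FR=W RL=S RR=S
after cmd 3 (t=47): FL=S FR=S RL=W RR=W
after cmd 4 (t=51): FL=S FR=S RL=W RR=W
after cmd 5 (t=62): FL=W FR=W RL=W RR=W
after cmd 6 (t=65): FL=W FR=W RL=W RR=W


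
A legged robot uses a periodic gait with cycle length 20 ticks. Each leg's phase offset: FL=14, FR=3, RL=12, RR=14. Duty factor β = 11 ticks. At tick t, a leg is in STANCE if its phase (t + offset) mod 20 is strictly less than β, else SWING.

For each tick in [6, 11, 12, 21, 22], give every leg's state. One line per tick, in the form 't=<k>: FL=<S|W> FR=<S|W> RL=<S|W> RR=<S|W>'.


t=6: FL=S FR=S RL=W RR=S
t=11: FL=S FR=W RL=S RR=S
t=12: FL=S FR=W RL=S RR=S
t=21: FL=W FR=S RL=W RR=W
t=22: FL=W FR=S RL=W RR=W

t=6: phase=(0,9,18,0) vs β=11 → FL=S FR=S RL=W RR=S
t=11: phase=(5,14,3,5) vs β=11 → FL=S FR=W RL=S RR=S
t=12: phase=(6,15,4,6) vs β=11 → FL=S FR=W RL=S RR=S
t=21: phase=(15,4,13,15) vs β=11 → FL=W FR=S RL=W RR=W
t=22: phase=(16,5,14,16) vs β=11 → FL=W FR=S RL=W RR=W


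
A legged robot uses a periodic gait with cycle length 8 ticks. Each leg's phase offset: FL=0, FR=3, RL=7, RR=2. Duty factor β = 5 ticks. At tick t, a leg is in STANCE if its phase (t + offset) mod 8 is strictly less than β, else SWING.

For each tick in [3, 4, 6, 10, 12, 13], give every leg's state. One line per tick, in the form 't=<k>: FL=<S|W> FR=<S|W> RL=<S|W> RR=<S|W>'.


t=3: FL=S FR=W RL=S RR=W
t=4: FL=S FR=W RL=S RR=W
t=6: FL=W FR=S RL=W RR=S
t=10: FL=S FR=W RL=S RR=S
t=12: FL=S FR=W RL=S RR=W
t=13: FL=W FR=S RL=S RR=W

t=3: phase=(3,6,2,5) vs β=5 → FL=S FR=W RL=S RR=W
t=4: phase=(4,7,3,6) vs β=5 → FL=S FR=W RL=S RR=W
t=6: phase=(6,1,5,0) vs β=5 → FL=W FR=S RL=W RR=S
t=10: phase=(2,5,1,4) vs β=5 → FL=S FR=W RL=S RR=S
t=12: phase=(4,7,3,6) vs β=5 → FL=S FR=W RL=S RR=W
t=13: phase=(5,0,4,7) vs β=5 → FL=W FR=S RL=S RR=W


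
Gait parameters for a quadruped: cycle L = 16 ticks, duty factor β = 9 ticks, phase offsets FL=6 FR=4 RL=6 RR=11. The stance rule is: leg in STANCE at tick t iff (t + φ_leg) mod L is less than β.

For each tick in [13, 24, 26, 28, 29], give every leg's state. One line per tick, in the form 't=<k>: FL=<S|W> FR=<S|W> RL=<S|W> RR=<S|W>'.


t=13: FL=S FR=S RL=S RR=S
t=24: FL=W FR=W RL=W RR=S
t=26: FL=S FR=W RL=S RR=S
t=28: FL=S FR=S RL=S RR=S
t=29: FL=S FR=S RL=S RR=S

t=13: phase=(3,1,3,8) vs β=9 → FL=S FR=S RL=S RR=S
t=24: phase=(14,12,14,3) vs β=9 → FL=W FR=W RL=W RR=S
t=26: phase=(0,14,0,5) vs β=9 → FL=S FR=W RL=S RR=S
t=28: phase=(2,0,2,7) vs β=9 → FL=S FR=S RL=S RR=S
t=29: phase=(3,1,3,8) vs β=9 → FL=S FR=S RL=S RR=S


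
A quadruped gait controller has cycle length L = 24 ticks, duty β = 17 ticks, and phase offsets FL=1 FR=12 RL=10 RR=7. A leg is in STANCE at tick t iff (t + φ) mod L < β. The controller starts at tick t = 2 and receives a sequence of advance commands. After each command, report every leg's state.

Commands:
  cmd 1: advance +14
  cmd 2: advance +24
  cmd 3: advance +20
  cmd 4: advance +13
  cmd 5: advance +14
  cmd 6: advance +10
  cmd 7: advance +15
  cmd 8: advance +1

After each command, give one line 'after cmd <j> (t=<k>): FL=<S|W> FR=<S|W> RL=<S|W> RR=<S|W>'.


after cmd 1 (t=16): FL=W FR=S RL=S RR=W
after cmd 2 (t=40): FL=W FR=S RL=S RR=W
after cmd 3 (t=60): FL=S FR=S RL=W RR=W
after cmd 4 (t=73): FL=S FR=S RL=S RR=S
after cmd 5 (t=87): FL=S FR=S RL=S RR=W
after cmd 6 (t=97): FL=S FR=S RL=S RR=S
after cmd 7 (t=112): FL=W FR=S RL=S RR=W
after cmd 8 (t=113): FL=W FR=S RL=S RR=S

start t=2: FL=S FR=S RL=S RR=S
cmd 1: advance +14 → t=16, phase=(17,4,2,23) → FL=W FR=S RL=S RR=W
cmd 2: advance +24 → t=40, phase=(17,4,2,23) → FL=W FR=S RL=S RR=W
cmd 3: advance +20 → t=60, phase=(13,0,22,19) → FL=S FR=S RL=W RR=W
cmd 4: advance +13 → t=73, phase=(2,13,11,8) → FL=S FR=S RL=S RR=S
cmd 5: advance +14 → t=87, phase=(16,3,1,22) → FL=S FR=S RL=S RR=W
cmd 6: advance +10 → t=97, phase=(2,13,11,8) → FL=S FR=S RL=S RR=S
cmd 7: advance +15 → t=112, phase=(17,4,2,23) → FL=W FR=S RL=S RR=W
cmd 8: advance +1 → t=113, phase=(18,5,3,0) → FL=W FR=S RL=S RR=S


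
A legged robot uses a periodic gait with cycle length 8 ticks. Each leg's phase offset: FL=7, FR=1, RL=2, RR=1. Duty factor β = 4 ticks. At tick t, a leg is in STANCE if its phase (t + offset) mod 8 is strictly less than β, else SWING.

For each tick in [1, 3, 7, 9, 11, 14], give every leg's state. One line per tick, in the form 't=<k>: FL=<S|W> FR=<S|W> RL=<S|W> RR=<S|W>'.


t=1: FL=S FR=S RL=S RR=S
t=3: FL=S FR=W RL=W RR=W
t=7: FL=W FR=S RL=S RR=S
t=9: FL=S FR=S RL=S RR=S
t=11: FL=S FR=W RL=W RR=W
t=14: FL=W FR=W RL=S RR=W

t=1: phase=(0,2,3,2) vs β=4 → FL=S FR=S RL=S RR=S
t=3: phase=(2,4,5,4) vs β=4 → FL=S FR=W RL=W RR=W
t=7: phase=(6,0,1,0) vs β=4 → FL=W FR=S RL=S RR=S
t=9: phase=(0,2,3,2) vs β=4 → FL=S FR=S RL=S RR=S
t=11: phase=(2,4,5,4) vs β=4 → FL=S FR=W RL=W RR=W
t=14: phase=(5,7,0,7) vs β=4 → FL=W FR=W RL=S RR=W


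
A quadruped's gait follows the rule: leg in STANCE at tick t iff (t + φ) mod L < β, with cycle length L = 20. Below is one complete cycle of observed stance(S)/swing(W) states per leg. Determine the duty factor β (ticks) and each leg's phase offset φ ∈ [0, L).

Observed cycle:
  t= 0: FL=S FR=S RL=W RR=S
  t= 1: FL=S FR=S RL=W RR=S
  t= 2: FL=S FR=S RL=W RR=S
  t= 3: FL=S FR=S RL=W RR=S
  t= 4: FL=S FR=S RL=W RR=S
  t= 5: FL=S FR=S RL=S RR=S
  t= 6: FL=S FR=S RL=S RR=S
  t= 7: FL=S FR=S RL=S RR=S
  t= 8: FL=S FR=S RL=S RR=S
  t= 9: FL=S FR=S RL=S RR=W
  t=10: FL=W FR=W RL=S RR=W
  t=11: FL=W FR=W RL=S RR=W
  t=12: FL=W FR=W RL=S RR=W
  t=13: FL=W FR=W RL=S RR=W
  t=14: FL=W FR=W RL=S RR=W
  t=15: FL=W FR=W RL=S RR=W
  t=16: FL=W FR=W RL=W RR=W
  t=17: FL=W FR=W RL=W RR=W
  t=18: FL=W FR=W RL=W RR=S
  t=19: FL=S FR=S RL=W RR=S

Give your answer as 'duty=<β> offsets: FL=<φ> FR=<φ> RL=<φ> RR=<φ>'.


duty β = stance ticks per leg = 11
FL: stance ticks = 11; W→S at t=19 → φ=1
FR: stance ticks = 11; W→S at t=19 → φ=1
RL: stance ticks = 11; W→S at t=5 → φ=15
RR: stance ticks = 11; W→S at t=18 → φ=2

duty=11 offsets: FL=1 FR=1 RL=15 RR=2


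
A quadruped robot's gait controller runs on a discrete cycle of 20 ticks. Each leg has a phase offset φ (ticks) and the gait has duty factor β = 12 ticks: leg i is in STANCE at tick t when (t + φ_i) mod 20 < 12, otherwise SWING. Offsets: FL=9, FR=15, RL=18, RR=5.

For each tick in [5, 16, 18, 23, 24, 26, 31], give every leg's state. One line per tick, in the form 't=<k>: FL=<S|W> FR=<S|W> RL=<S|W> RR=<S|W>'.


t=5: FL=W FR=S RL=S RR=S
t=16: FL=S FR=S RL=W RR=S
t=18: FL=S FR=W RL=W RR=S
t=23: FL=W FR=W RL=S RR=S
t=24: FL=W FR=W RL=S RR=S
t=26: FL=W FR=S RL=S RR=S
t=31: FL=S FR=S RL=S RR=W

t=5: phase=(14,0,3,10) vs β=12 → FL=W FR=S RL=S RR=S
t=16: phase=(5,11,14,1) vs β=12 → FL=S FR=S RL=W RR=S
t=18: phase=(7,13,16,3) vs β=12 → FL=S FR=W RL=W RR=S
t=23: phase=(12,18,1,8) vs β=12 → FL=W FR=W RL=S RR=S
t=24: phase=(13,19,2,9) vs β=12 → FL=W FR=W RL=S RR=S
t=26: phase=(15,1,4,11) vs β=12 → FL=W FR=S RL=S RR=S
t=31: phase=(0,6,9,16) vs β=12 → FL=S FR=S RL=S RR=W


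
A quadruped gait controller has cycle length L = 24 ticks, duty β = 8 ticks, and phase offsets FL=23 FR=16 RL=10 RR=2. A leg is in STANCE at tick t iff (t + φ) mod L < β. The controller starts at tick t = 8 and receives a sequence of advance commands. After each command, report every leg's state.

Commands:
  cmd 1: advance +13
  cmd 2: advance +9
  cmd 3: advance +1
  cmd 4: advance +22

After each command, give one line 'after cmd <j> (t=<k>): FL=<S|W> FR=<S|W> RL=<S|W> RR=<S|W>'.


after cmd 1 (t=21): FL=W FR=W RL=S RR=W
after cmd 2 (t=30): FL=S FR=W RL=W RR=W
after cmd 3 (t=31): FL=S FR=W RL=W RR=W
after cmd 4 (t=53): FL=S FR=W RL=W RR=S

start t=8: FL=S FR=S RL=W RR=W
cmd 1: advance +13 → t=21, phase=(20,13,7,23) → FL=W FR=W RL=S RR=W
cmd 2: advance +9 → t=30, phase=(5,22,16,8) → FL=S FR=W RL=W RR=W
cmd 3: advance +1 → t=31, phase=(6,23,17,9) → FL=S FR=W RL=W RR=W
cmd 4: advance +22 → t=53, phase=(4,21,15,7) → FL=S FR=W RL=W RR=S


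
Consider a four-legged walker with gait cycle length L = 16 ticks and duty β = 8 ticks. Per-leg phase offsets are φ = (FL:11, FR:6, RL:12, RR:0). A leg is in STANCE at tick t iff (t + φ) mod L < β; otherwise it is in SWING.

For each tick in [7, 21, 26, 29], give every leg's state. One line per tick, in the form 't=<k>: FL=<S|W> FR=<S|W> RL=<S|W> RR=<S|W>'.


t=7: phase=(2,13,3,7) vs β=8 → FL=S FR=W RL=S RR=S
t=21: phase=(0,11,1,5) vs β=8 → FL=S FR=W RL=S RR=S
t=26: phase=(5,0,6,10) vs β=8 → FL=S FR=S RL=S RR=W
t=29: phase=(8,3,9,13) vs β=8 → FL=W FR=S RL=W RR=W

t=7: FL=S FR=W RL=S RR=S
t=21: FL=S FR=W RL=S RR=S
t=26: FL=S FR=S RL=S RR=W
t=29: FL=W FR=S RL=W RR=W


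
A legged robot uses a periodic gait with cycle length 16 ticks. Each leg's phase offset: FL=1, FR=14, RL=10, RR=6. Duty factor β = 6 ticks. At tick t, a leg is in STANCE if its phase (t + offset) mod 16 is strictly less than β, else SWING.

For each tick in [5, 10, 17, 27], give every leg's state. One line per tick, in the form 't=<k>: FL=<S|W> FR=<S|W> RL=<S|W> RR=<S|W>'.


t=5: phase=(6,3,15,11) vs β=6 → FL=W FR=S RL=W RR=W
t=10: phase=(11,8,4,0) vs β=6 → FL=W FR=W RL=S RR=S
t=17: phase=(2,15,11,7) vs β=6 → FL=S FR=W RL=W RR=W
t=27: phase=(12,9,5,1) vs β=6 → FL=W FR=W RL=S RR=S

t=5: FL=W FR=S RL=W RR=W
t=10: FL=W FR=W RL=S RR=S
t=17: FL=S FR=W RL=W RR=W
t=27: FL=W FR=W RL=S RR=S


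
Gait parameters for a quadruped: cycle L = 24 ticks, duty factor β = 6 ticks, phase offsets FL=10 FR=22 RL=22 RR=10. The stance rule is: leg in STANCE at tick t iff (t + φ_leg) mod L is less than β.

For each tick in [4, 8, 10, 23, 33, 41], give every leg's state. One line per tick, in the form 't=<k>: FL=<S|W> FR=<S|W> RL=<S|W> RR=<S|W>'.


t=4: phase=(14,2,2,14) vs β=6 → FL=W FR=S RL=S RR=W
t=8: phase=(18,6,6,18) vs β=6 → FL=W FR=W RL=W RR=W
t=10: phase=(20,8,8,20) vs β=6 → FL=W FR=W RL=W RR=W
t=23: phase=(9,21,21,9) vs β=6 → FL=W FR=W RL=W RR=W
t=33: phase=(19,7,7,19) vs β=6 → FL=W FR=W RL=W RR=W
t=41: phase=(3,15,15,3) vs β=6 → FL=S FR=W RL=W RR=S

t=4: FL=W FR=S RL=S RR=W
t=8: FL=W FR=W RL=W RR=W
t=10: FL=W FR=W RL=W RR=W
t=23: FL=W FR=W RL=W RR=W
t=33: FL=W FR=W RL=W RR=W
t=41: FL=S FR=W RL=W RR=S


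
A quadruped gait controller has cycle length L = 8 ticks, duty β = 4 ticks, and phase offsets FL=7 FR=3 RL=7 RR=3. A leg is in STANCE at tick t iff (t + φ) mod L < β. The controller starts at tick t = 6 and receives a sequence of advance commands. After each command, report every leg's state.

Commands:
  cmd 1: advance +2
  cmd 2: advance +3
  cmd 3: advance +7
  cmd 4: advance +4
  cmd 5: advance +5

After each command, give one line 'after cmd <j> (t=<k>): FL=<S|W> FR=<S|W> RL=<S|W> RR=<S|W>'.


after cmd 1 (t=8): FL=W FR=S RL=W RR=S
after cmd 2 (t=11): FL=S FR=W RL=S RR=W
after cmd 3 (t=18): FL=S FR=W RL=S RR=W
after cmd 4 (t=22): FL=W FR=S RL=W RR=S
after cmd 5 (t=27): FL=S FR=W RL=S RR=W

start t=6: FL=W FR=S RL=W RR=S
cmd 1: advance +2 → t=8, phase=(7,3,7,3) → FL=W FR=S RL=W RR=S
cmd 2: advance +3 → t=11, phase=(2,6,2,6) → FL=S FR=W RL=S RR=W
cmd 3: advance +7 → t=18, phase=(1,5,1,5) → FL=S FR=W RL=S RR=W
cmd 4: advance +4 → t=22, phase=(5,1,5,1) → FL=W FR=S RL=W RR=S
cmd 5: advance +5 → t=27, phase=(2,6,2,6) → FL=S FR=W RL=S RR=W


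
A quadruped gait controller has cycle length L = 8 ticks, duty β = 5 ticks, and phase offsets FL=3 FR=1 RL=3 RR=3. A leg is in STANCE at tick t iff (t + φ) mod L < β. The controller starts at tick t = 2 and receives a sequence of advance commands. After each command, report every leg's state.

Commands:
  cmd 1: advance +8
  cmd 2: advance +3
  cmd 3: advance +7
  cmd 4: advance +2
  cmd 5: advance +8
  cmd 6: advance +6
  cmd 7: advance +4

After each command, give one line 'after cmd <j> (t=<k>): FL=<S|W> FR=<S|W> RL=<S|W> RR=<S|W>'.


after cmd 1 (t=10): FL=W FR=S RL=W RR=W
after cmd 2 (t=13): FL=S FR=W RL=S RR=S
after cmd 3 (t=20): FL=W FR=W RL=W RR=W
after cmd 4 (t=22): FL=S FR=W RL=S RR=S
after cmd 5 (t=30): FL=S FR=W RL=S RR=S
after cmd 6 (t=36): FL=W FR=W RL=W RR=W
after cmd 7 (t=40): FL=S FR=S RL=S RR=S

start t=2: FL=W FR=S RL=W RR=W
cmd 1: advance +8 → t=10, phase=(5,3,5,5) → FL=W FR=S RL=W RR=W
cmd 2: advance +3 → t=13, phase=(0,6,0,0) → FL=S FR=W RL=S RR=S
cmd 3: advance +7 → t=20, phase=(7,5,7,7) → FL=W FR=W RL=W RR=W
cmd 4: advance +2 → t=22, phase=(1,7,1,1) → FL=S FR=W RL=S RR=S
cmd 5: advance +8 → t=30, phase=(1,7,1,1) → FL=S FR=W RL=S RR=S
cmd 6: advance +6 → t=36, phase=(7,5,7,7) → FL=W FR=W RL=W RR=W
cmd 7: advance +4 → t=40, phase=(3,1,3,3) → FL=S FR=S RL=S RR=S
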